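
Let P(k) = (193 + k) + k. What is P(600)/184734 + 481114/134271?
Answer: 3298709377/918682182 ≈ 3.5907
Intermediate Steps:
P(k) = 193 + 2*k
P(600)/184734 + 481114/134271 = (193 + 2*600)/184734 + 481114/134271 = (193 + 1200)*(1/184734) + 481114*(1/134271) = 1393*(1/184734) + 481114/134271 = 1393/184734 + 481114/134271 = 3298709377/918682182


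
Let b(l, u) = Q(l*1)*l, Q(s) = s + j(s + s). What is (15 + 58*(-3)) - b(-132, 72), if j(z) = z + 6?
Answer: -51639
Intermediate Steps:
j(z) = 6 + z
Q(s) = 6 + 3*s (Q(s) = s + (6 + (s + s)) = s + (6 + 2*s) = 6 + 3*s)
b(l, u) = l*(6 + 3*l) (b(l, u) = (6 + 3*(l*1))*l = (6 + 3*l)*l = l*(6 + 3*l))
(15 + 58*(-3)) - b(-132, 72) = (15 + 58*(-3)) - 3*(-132)*(2 - 132) = (15 - 174) - 3*(-132)*(-130) = -159 - 1*51480 = -159 - 51480 = -51639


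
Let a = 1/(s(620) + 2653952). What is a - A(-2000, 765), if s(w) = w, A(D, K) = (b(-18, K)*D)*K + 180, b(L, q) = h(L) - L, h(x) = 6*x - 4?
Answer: -381781022862959/2654572 ≈ -1.4382e+8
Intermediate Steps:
h(x) = -4 + 6*x
b(L, q) = -4 + 5*L (b(L, q) = (-4 + 6*L) - L = -4 + 5*L)
A(D, K) = 180 - 94*D*K (A(D, K) = ((-4 + 5*(-18))*D)*K + 180 = ((-4 - 90)*D)*K + 180 = (-94*D)*K + 180 = -94*D*K + 180 = 180 - 94*D*K)
a = 1/2654572 (a = 1/(620 + 2653952) = 1/2654572 ≈ 3.7671e-7)
a - A(-2000, 765) = 1/2654572 - (180 - 94*(-2000)*765) = 1/2654572 - (180 + 143820000) = 1/2654572 - 1*143820180 = 1/2654572 - 143820180 = -381781022862959/2654572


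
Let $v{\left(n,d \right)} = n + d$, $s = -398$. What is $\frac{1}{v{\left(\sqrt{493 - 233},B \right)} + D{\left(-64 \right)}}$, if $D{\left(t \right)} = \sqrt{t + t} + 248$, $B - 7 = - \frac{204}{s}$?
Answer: $\frac{199}{50847 + 398 \sqrt{65} + 1592 i \sqrt{2}} \approx 0.003675 - 0.00015306 i$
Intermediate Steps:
$B = \frac{1495}{199}$ ($B = 7 - \frac{204}{-398} = 7 - - \frac{102}{199} = 7 + \frac{102}{199} = \frac{1495}{199} \approx 7.5126$)
$v{\left(n,d \right)} = d + n$
$D{\left(t \right)} = 248 + \sqrt{2} \sqrt{t}$ ($D{\left(t \right)} = \sqrt{2 t} + 248 = \sqrt{2} \sqrt{t} + 248 = 248 + \sqrt{2} \sqrt{t}$)
$\frac{1}{v{\left(\sqrt{493 - 233},B \right)} + D{\left(-64 \right)}} = \frac{1}{\left(\frac{1495}{199} + \sqrt{493 - 233}\right) + \left(248 + \sqrt{2} \sqrt{-64}\right)} = \frac{1}{\left(\frac{1495}{199} + \sqrt{260}\right) + \left(248 + \sqrt{2} \cdot 8 i\right)} = \frac{1}{\left(\frac{1495}{199} + 2 \sqrt{65}\right) + \left(248 + 8 i \sqrt{2}\right)} = \frac{1}{\frac{50847}{199} + 2 \sqrt{65} + 8 i \sqrt{2}}$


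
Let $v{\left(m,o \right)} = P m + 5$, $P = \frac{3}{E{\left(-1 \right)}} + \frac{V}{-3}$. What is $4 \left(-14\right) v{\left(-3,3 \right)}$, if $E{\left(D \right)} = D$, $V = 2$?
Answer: $-896$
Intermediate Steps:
$P = - \frac{11}{3}$ ($P = \frac{3}{-1} + \frac{2}{-3} = 3 \left(-1\right) + 2 \left(- \frac{1}{3}\right) = -3 - \frac{2}{3} = - \frac{11}{3} \approx -3.6667$)
$v{\left(m,o \right)} = 5 - \frac{11 m}{3}$ ($v{\left(m,o \right)} = - \frac{11 m}{3} + 5 = 5 - \frac{11 m}{3}$)
$4 \left(-14\right) v{\left(-3,3 \right)} = 4 \left(-14\right) \left(5 - -11\right) = - 56 \left(5 + 11\right) = \left(-56\right) 16 = -896$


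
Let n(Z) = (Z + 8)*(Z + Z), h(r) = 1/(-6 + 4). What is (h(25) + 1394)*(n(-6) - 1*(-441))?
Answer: 1162179/2 ≈ 5.8109e+5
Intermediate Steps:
h(r) = -1/2 (h(r) = 1/(-2) = -1/2)
n(Z) = 2*Z*(8 + Z) (n(Z) = (8 + Z)*(2*Z) = 2*Z*(8 + Z))
(h(25) + 1394)*(n(-6) - 1*(-441)) = (-1/2 + 1394)*(2*(-6)*(8 - 6) - 1*(-441)) = 2787*(2*(-6)*2 + 441)/2 = 2787*(-24 + 441)/2 = (2787/2)*417 = 1162179/2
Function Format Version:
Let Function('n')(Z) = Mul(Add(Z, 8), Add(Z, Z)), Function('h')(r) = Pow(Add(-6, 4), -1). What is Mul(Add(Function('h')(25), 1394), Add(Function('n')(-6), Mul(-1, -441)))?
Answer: Rational(1162179, 2) ≈ 5.8109e+5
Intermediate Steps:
Function('h')(r) = Rational(-1, 2) (Function('h')(r) = Pow(-2, -1) = Rational(-1, 2))
Function('n')(Z) = Mul(2, Z, Add(8, Z)) (Function('n')(Z) = Mul(Add(8, Z), Mul(2, Z)) = Mul(2, Z, Add(8, Z)))
Mul(Add(Function('h')(25), 1394), Add(Function('n')(-6), Mul(-1, -441))) = Mul(Add(Rational(-1, 2), 1394), Add(Mul(2, -6, Add(8, -6)), Mul(-1, -441))) = Mul(Rational(2787, 2), Add(Mul(2, -6, 2), 441)) = Mul(Rational(2787, 2), Add(-24, 441)) = Mul(Rational(2787, 2), 417) = Rational(1162179, 2)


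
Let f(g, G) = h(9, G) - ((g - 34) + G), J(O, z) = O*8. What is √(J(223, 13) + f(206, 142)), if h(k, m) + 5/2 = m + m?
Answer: √7006/2 ≈ 41.851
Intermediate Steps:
h(k, m) = -5/2 + 2*m (h(k, m) = -5/2 + (m + m) = -5/2 + 2*m)
J(O, z) = 8*O
f(g, G) = 63/2 + G - g (f(g, G) = (-5/2 + 2*G) - ((g - 34) + G) = (-5/2 + 2*G) - ((-34 + g) + G) = (-5/2 + 2*G) - (-34 + G + g) = (-5/2 + 2*G) + (34 - G - g) = 63/2 + G - g)
√(J(223, 13) + f(206, 142)) = √(8*223 + (63/2 + 142 - 1*206)) = √(1784 + (63/2 + 142 - 206)) = √(1784 - 65/2) = √(3503/2) = √7006/2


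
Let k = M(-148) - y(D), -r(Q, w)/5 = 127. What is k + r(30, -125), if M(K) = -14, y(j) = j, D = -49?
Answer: -600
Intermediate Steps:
r(Q, w) = -635 (r(Q, w) = -5*127 = -635)
k = 35 (k = -14 - 1*(-49) = -14 + 49 = 35)
k + r(30, -125) = 35 - 635 = -600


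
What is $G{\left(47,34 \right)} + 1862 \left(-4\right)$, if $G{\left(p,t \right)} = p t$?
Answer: $-5850$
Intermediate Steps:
$G{\left(47,34 \right)} + 1862 \left(-4\right) = 47 \cdot 34 + 1862 \left(-4\right) = 1598 - 7448 = -5850$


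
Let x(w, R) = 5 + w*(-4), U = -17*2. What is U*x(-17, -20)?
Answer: -2482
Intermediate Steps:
U = -34
x(w, R) = 5 - 4*w
U*x(-17, -20) = -34*(5 - 4*(-17)) = -34*(5 + 68) = -34*73 = -2482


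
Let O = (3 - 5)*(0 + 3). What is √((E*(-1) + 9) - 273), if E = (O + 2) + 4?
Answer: 2*I*√66 ≈ 16.248*I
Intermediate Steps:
O = -6 (O = -2*3 = -6)
E = 0 (E = (-6 + 2) + 4 = -4 + 4 = 0)
√((E*(-1) + 9) - 273) = √((0*(-1) + 9) - 273) = √((0 + 9) - 273) = √(9 - 273) = √(-264) = 2*I*√66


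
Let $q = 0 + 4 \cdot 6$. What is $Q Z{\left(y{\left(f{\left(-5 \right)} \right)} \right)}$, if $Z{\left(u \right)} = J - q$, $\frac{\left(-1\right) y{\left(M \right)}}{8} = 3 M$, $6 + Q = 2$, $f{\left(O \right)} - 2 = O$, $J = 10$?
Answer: $56$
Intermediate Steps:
$f{\left(O \right)} = 2 + O$
$q = 24$ ($q = 0 + 24 = 24$)
$Q = -4$ ($Q = -6 + 2 = -4$)
$y{\left(M \right)} = - 24 M$ ($y{\left(M \right)} = - 8 \cdot 3 M = - 24 M$)
$Z{\left(u \right)} = -14$ ($Z{\left(u \right)} = 10 - 24 = -14$)
$Q Z{\left(y{\left(f{\left(-5 \right)} \right)} \right)} = \left(-4\right) \left(-14\right) = 56$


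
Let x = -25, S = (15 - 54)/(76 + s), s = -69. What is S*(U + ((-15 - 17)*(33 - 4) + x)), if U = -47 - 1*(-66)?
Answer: 36426/7 ≈ 5203.7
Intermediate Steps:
S = -39/7 (S = (15 - 54)/(76 - 69) = -39/7 ≈ -5.5714)
U = 19 (U = -47 + 66 = 19)
S*(U + ((-15 - 17)*(33 - 4) + x)) = -39*(19 + ((-15 - 17)*(33 - 4) - 25))/7 = -39*(19 + (-32*29 - 25))/7 = -39*(19 + (-928 - 25))/7 = -39*(19 - 953)/7 = -39/7*(-934) = 36426/7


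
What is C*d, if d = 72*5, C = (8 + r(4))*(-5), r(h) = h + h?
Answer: -28800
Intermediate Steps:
r(h) = 2*h
C = -80 (C = (8 + 2*4)*(-5) = (8 + 8)*(-5) = 16*(-5) = -80)
d = 360
C*d = -80*360 = -28800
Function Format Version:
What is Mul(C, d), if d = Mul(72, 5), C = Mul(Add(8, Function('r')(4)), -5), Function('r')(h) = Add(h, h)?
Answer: -28800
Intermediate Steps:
Function('r')(h) = Mul(2, h)
C = -80 (C = Mul(Add(8, Mul(2, 4)), -5) = Mul(Add(8, 8), -5) = Mul(16, -5) = -80)
d = 360
Mul(C, d) = Mul(-80, 360) = -28800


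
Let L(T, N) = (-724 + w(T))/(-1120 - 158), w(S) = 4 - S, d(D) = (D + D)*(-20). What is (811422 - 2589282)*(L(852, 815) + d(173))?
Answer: 873342908760/71 ≈ 1.2301e+10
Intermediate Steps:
d(D) = -40*D (d(D) = (2*D)*(-20) = -40*D)
L(T, N) = 40/71 + T/1278 (L(T, N) = (-724 + (4 - T))/(-1120 - 158) = (-720 - T)/(-1278) = (-720 - T)*(-1/1278) = 40/71 + T/1278)
(811422 - 2589282)*(L(852, 815) + d(173)) = (811422 - 2589282)*((40/71 + (1/1278)*852) - 40*173) = -1777860*((40/71 + 2/3) - 6920) = -1777860*(262/213 - 6920) = -1777860*(-1473698/213) = 873342908760/71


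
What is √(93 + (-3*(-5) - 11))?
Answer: √97 ≈ 9.8489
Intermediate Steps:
√(93 + (-3*(-5) - 11)) = √(93 + (15 - 11)) = √(93 + 4) = √97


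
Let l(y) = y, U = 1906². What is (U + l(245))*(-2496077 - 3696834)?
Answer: -22499347288791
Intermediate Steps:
U = 3632836
(U + l(245))*(-2496077 - 3696834) = (3632836 + 245)*(-2496077 - 3696834) = 3633081*(-6192911) = -22499347288791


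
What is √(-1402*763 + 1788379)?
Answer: √718653 ≈ 847.73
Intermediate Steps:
√(-1402*763 + 1788379) = √(-1069726 + 1788379) = √718653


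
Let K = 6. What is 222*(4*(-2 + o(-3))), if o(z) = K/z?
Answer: -3552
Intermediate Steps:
o(z) = 6/z
222*(4*(-2 + o(-3))) = 222*(4*(-2 + 6/(-3))) = 222*(4*(-2 + 6*(-1/3))) = 222*(4*(-2 - 2)) = 222*(4*(-4)) = 222*(-16) = -3552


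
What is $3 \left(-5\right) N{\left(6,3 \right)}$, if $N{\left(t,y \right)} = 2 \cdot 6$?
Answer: $-180$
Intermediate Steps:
$N{\left(t,y \right)} = 12$
$3 \left(-5\right) N{\left(6,3 \right)} = 3 \left(-5\right) 12 = \left(-15\right) 12 = -180$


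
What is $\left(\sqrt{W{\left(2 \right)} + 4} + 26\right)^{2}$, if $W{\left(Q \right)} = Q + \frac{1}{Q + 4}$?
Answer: $\frac{\left(156 + \sqrt{222}\right)^{2}}{36} \approx 811.3$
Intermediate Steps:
$W{\left(Q \right)} = Q + \frac{1}{4 + Q}$
$\left(\sqrt{W{\left(2 \right)} + 4} + 26\right)^{2} = \left(\sqrt{\frac{1 + 2^{2} + 4 \cdot 2}{4 + 2} + 4} + 26\right)^{2} = \left(\sqrt{\frac{1 + 4 + 8}{6} + 4} + 26\right)^{2} = \left(\sqrt{\frac{1}{6} \cdot 13 + 4} + 26\right)^{2} = \left(\sqrt{\frac{13}{6} + 4} + 26\right)^{2} = \left(\sqrt{\frac{37}{6}} + 26\right)^{2} = \left(\frac{\sqrt{222}}{6} + 26\right)^{2} = \left(26 + \frac{\sqrt{222}}{6}\right)^{2}$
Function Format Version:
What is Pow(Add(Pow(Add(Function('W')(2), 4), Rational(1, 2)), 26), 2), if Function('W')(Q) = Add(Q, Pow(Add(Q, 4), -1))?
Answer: Mul(Rational(1, 36), Pow(Add(156, Pow(222, Rational(1, 2))), 2)) ≈ 811.30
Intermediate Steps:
Function('W')(Q) = Add(Q, Pow(Add(4, Q), -1))
Pow(Add(Pow(Add(Function('W')(2), 4), Rational(1, 2)), 26), 2) = Pow(Add(Pow(Add(Mul(Pow(Add(4, 2), -1), Add(1, Pow(2, 2), Mul(4, 2))), 4), Rational(1, 2)), 26), 2) = Pow(Add(Pow(Add(Mul(Pow(6, -1), Add(1, 4, 8)), 4), Rational(1, 2)), 26), 2) = Pow(Add(Pow(Add(Mul(Rational(1, 6), 13), 4), Rational(1, 2)), 26), 2) = Pow(Add(Pow(Add(Rational(13, 6), 4), Rational(1, 2)), 26), 2) = Pow(Add(Pow(Rational(37, 6), Rational(1, 2)), 26), 2) = Pow(Add(Mul(Rational(1, 6), Pow(222, Rational(1, 2))), 26), 2) = Pow(Add(26, Mul(Rational(1, 6), Pow(222, Rational(1, 2)))), 2)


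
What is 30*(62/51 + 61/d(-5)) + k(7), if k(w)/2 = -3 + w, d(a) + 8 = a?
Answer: -21282/221 ≈ -96.299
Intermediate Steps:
d(a) = -8 + a
k(w) = -6 + 2*w (k(w) = 2*(-3 + w) = -6 + 2*w)
30*(62/51 + 61/d(-5)) + k(7) = 30*(62/51 + 61/(-8 - 5)) + (-6 + 2*7) = 30*(62*(1/51) + 61/(-13)) + (-6 + 14) = 30*(62/51 + 61*(-1/13)) + 8 = 30*(62/51 - 61/13) + 8 = 30*(-2305/663) + 8 = -23050/221 + 8 = -21282/221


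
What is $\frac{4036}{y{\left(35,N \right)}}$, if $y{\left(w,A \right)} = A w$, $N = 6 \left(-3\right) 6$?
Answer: $- \frac{1009}{945} \approx -1.0677$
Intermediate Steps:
$N = -108$ ($N = \left(-18\right) 6 = -108$)
$\frac{4036}{y{\left(35,N \right)}} = \frac{4036}{\left(-108\right) 35} = \frac{4036}{-3780} = 4036 \left(- \frac{1}{3780}\right) = - \frac{1009}{945}$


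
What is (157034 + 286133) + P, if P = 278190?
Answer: 721357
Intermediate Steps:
(157034 + 286133) + P = (157034 + 286133) + 278190 = 443167 + 278190 = 721357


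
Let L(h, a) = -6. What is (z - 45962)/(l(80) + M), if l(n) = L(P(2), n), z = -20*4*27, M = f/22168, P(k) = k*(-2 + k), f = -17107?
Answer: 1066768496/150115 ≈ 7106.3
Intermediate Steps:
M = -17107/22168 ≈ -0.77170
z = -2160 (z = -80*27 = -2160)
l(n) = -6
(z - 45962)/(l(80) + M) = (-2160 - 45962)/(-6 - 17107/22168) = -48122/(-150115/22168) = -48122*(-22168/150115) = 1066768496/150115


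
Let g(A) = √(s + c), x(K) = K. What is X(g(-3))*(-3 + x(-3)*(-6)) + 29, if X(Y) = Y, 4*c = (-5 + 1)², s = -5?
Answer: 29 + 15*I ≈ 29.0 + 15.0*I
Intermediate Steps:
c = 4 (c = (-5 + 1)²/4 = (¼)*(-4)² = (¼)*16 = 4)
g(A) = I (g(A) = √(-5 + 4) = √(-1) = I)
X(g(-3))*(-3 + x(-3)*(-6)) + 29 = I*(-3 - 3*(-6)) + 29 = I*(-3 + 18) + 29 = I*15 + 29 = 15*I + 29 = 29 + 15*I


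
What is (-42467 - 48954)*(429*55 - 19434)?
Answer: -380402781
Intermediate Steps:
(-42467 - 48954)*(429*55 - 19434) = -91421*(23595 - 19434) = -91421*4161 = -380402781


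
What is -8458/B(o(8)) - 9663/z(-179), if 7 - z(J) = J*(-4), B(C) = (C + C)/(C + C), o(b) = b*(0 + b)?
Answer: -5987059/709 ≈ -8444.4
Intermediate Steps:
o(b) = b² (o(b) = b*b = b²)
B(C) = 1 (B(C) = (2*C)/((2*C)) = (2*C)*(1/(2*C)) = 1)
z(J) = 7 + 4*J (z(J) = 7 - J*(-4) = 7 - (-4)*J = 7 + 4*J)
-8458/B(o(8)) - 9663/z(-179) = -8458/1 - 9663/(7 + 4*(-179)) = -8458*1 - 9663/(7 - 716) = -8458 - 9663/(-709) = -8458 - 9663*(-1/709) = -8458 + 9663/709 = -5987059/709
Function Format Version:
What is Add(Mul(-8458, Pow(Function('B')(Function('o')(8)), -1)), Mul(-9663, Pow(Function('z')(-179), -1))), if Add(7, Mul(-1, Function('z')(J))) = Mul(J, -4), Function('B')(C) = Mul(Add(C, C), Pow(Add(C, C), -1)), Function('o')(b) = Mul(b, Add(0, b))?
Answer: Rational(-5987059, 709) ≈ -8444.4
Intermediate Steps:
Function('o')(b) = Pow(b, 2) (Function('o')(b) = Mul(b, b) = Pow(b, 2))
Function('B')(C) = 1 (Function('B')(C) = Mul(Mul(2, C), Pow(Mul(2, C), -1)) = Mul(Mul(2, C), Mul(Rational(1, 2), Pow(C, -1))) = 1)
Function('z')(J) = Add(7, Mul(4, J)) (Function('z')(J) = Add(7, Mul(-1, Mul(J, -4))) = Add(7, Mul(-1, Mul(-4, J))) = Add(7, Mul(4, J)))
Add(Mul(-8458, Pow(Function('B')(Function('o')(8)), -1)), Mul(-9663, Pow(Function('z')(-179), -1))) = Add(Mul(-8458, Pow(1, -1)), Mul(-9663, Pow(Add(7, Mul(4, -179)), -1))) = Add(Mul(-8458, 1), Mul(-9663, Pow(Add(7, -716), -1))) = Add(-8458, Mul(-9663, Pow(-709, -1))) = Add(-8458, Mul(-9663, Rational(-1, 709))) = Add(-8458, Rational(9663, 709)) = Rational(-5987059, 709)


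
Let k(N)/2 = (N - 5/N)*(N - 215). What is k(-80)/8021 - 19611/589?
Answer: -1036166003/37794952 ≈ -27.415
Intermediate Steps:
k(N) = 2*(-215 + N)*(N - 5/N) (k(N) = 2*((N - 5/N)*(N - 215)) = 2*((N - 5/N)*(-215 + N)) = 2*((-215 + N)*(N - 5/N)) = 2*(-215 + N)*(N - 5/N))
k(-80)/8021 - 19611/589 = (-10 - 430*(-80) + 2*(-80)² + 2150/(-80))/8021 - 19611/589 = (-10 + 34400 + 2*6400 + 2150*(-1/80))*(1/8021) - 19611*1/589 = (-10 + 34400 + 12800 - 215/8)*(1/8021) - 19611/589 = (377305/8)*(1/8021) - 19611/589 = 377305/64168 - 19611/589 = -1036166003/37794952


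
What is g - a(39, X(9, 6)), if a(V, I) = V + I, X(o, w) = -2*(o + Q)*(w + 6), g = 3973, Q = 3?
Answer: 4222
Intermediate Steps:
X(o, w) = -2*(3 + o)*(6 + w) (X(o, w) = -2*(o + 3)*(w + 6) = -2*(3 + o)*(6 + w))
a(V, I) = I + V
g - a(39, X(9, 6)) = 3973 - ((-36 - 12*9 - 6*6 - 2*9*6) + 39) = 3973 - ((-36 - 108 - 36 - 108) + 39) = 3973 - (-288 + 39) = 3973 - 1*(-249) = 3973 + 249 = 4222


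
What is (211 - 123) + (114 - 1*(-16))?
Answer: 218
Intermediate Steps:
(211 - 123) + (114 - 1*(-16)) = 88 + (114 + 16) = 88 + 130 = 218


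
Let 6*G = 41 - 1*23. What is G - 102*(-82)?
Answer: 8367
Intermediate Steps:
G = 3 (G = (41 - 1*23)/6 = (41 - 23)/6 = (1/6)*18 = 3)
G - 102*(-82) = 3 - 102*(-82) = 3 + 8364 = 8367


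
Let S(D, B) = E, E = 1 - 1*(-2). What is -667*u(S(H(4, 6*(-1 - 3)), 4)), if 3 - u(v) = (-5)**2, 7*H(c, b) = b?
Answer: 14674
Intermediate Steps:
E = 3 (E = 1 + 2 = 3)
H(c, b) = b/7
S(D, B) = 3
u(v) = -22 (u(v) = 3 - 1*(-5)**2 = 3 - 1*25 = 3 - 25 = -22)
-667*u(S(H(4, 6*(-1 - 3)), 4)) = -667*(-22) = 14674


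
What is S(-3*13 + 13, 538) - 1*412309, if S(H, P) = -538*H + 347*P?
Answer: -211635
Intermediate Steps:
S(-3*13 + 13, 538) - 1*412309 = (-538*(-3*13 + 13) + 347*538) - 1*412309 = (-538*(-39 + 13) + 186686) - 412309 = (-538*(-26) + 186686) - 412309 = (13988 + 186686) - 412309 = 200674 - 412309 = -211635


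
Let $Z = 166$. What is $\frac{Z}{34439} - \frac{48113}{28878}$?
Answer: $- \frac{1652169859}{994529442} \approx -1.6613$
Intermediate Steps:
$\frac{Z}{34439} - \frac{48113}{28878} = \frac{166}{34439} - \frac{48113}{28878} = - \frac{1652169859}{994529442}$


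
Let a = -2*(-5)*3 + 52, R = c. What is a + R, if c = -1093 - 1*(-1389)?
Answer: 378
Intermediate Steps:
c = 296 (c = -1093 + 1389 = 296)
R = 296
a = 82 (a = 10*3 + 52 = 30 + 52 = 82)
a + R = 82 + 296 = 378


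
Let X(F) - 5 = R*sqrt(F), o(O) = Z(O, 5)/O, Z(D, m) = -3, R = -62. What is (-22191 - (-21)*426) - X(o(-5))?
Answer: -13250 + 62*sqrt(15)/5 ≈ -13202.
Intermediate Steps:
o(O) = -3/O
X(F) = 5 - 62*sqrt(F)
(-22191 - (-21)*426) - X(o(-5)) = (-22191 - (-21)*426) - (5 - 62*sqrt(3)*sqrt(-1/(-5))) = (-22191 - 1*(-8946)) - (5 - 62*sqrt(15)/5) = (-22191 + 8946) - (5 - 62*sqrt(15)/5) = -13245 - (5 - 62*sqrt(15)/5) = -13245 + (-5 + 62*sqrt(15)/5) = -13250 + 62*sqrt(15)/5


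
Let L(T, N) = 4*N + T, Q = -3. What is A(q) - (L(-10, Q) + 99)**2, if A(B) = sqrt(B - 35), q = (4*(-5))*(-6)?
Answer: -5929 + sqrt(85) ≈ -5919.8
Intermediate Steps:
q = 120 (q = -20*(-6) = 120)
L(T, N) = T + 4*N
A(B) = sqrt(-35 + B)
A(q) - (L(-10, Q) + 99)**2 = sqrt(-35 + 120) - ((-10 + 4*(-3)) + 99)**2 = sqrt(85) - ((-10 - 12) + 99)**2 = sqrt(85) - (-22 + 99)**2 = sqrt(85) - 1*77**2 = sqrt(85) - 1*5929 = sqrt(85) - 5929 = -5929 + sqrt(85)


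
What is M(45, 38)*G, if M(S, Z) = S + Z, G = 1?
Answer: 83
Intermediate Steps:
M(45, 38)*G = (45 + 38)*1 = 83*1 = 83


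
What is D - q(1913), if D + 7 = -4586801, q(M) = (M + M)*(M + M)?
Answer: -19225084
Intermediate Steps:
q(M) = 4*M² (q(M) = (2*M)*(2*M) = 4*M²)
D = -4586808 (D = -7 - 4586801 = -4586808)
D - q(1913) = -4586808 - 4*1913² = -4586808 - 4*3659569 = -4586808 - 1*14638276 = -4586808 - 14638276 = -19225084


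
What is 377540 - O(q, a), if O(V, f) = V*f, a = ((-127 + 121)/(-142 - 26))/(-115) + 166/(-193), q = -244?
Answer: 58623884607/155365 ≈ 3.7733e+5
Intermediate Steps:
a = -534713/621460 (a = -6/(-168)*(-1/115) + 166*(-1/193) = -6*(-1/168)*(-1/115) - 166/193 = (1/28)*(-1/115) - 166/193 = -1/3220 - 166/193 = -534713/621460 ≈ -0.86041)
377540 - O(q, a) = 377540 - (-244)*(-534713)/621460 = 377540 - 1*32617493/155365 = 377540 - 32617493/155365 = 58623884607/155365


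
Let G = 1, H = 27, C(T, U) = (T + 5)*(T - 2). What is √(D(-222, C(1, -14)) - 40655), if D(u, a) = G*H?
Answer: 2*I*√10157 ≈ 201.56*I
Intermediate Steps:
C(T, U) = (-2 + T)*(5 + T) (C(T, U) = (5 + T)*(-2 + T) = (-2 + T)*(5 + T))
D(u, a) = 27 (D(u, a) = 1*27 = 27)
√(D(-222, C(1, -14)) - 40655) = √(27 - 40655) = √(-40628) = 2*I*√10157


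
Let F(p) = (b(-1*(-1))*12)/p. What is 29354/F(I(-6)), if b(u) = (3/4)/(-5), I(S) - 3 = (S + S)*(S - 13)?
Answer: -11301290/3 ≈ -3.7671e+6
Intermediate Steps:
I(S) = 3 + 2*S*(-13 + S) (I(S) = 3 + (S + S)*(S - 13) = 3 + (2*S)*(-13 + S) = 3 + 2*S*(-13 + S))
b(u) = -3/20 (b(u) = (3*(¼))*(-⅕) = (¾)*(-⅕) = -3/20)
F(p) = -9/(5*p) (F(p) = (-3/20*12)/p = -9/(5*p))
29354/F(I(-6)) = 29354/((-9/(5*(3 - 26*(-6) + 2*(-6)²)))) = 29354/((-9/(5*(3 + 156 + 2*36)))) = 29354/((-9/(5*(3 + 156 + 72)))) = 29354/((-9/5/231)) = 29354/((-9/5*1/231)) = 29354/(-3/385) = 29354*(-385/3) = -11301290/3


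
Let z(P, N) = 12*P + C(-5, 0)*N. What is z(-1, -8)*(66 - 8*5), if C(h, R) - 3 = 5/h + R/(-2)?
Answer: -728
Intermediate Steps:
C(h, R) = 3 + 5/h - R/2 (C(h, R) = 3 + (5/h + R/(-2)) = 3 + (5/h + R*(-½)) = 3 + (5/h - R/2) = 3 + 5/h - R/2)
z(P, N) = 2*N + 12*P (z(P, N) = 12*P + (3 + 5/(-5) - ½*0)*N = 12*P + (3 + 5*(-⅕) + 0)*N = 12*P + (3 - 1 + 0)*N = 12*P + 2*N = 2*N + 12*P)
z(-1, -8)*(66 - 8*5) = (2*(-8) + 12*(-1))*(66 - 8*5) = (-16 - 12)*(66 - 40) = -28*26 = -728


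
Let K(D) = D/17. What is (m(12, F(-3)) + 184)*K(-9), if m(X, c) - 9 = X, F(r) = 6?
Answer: -1845/17 ≈ -108.53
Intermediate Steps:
K(D) = D/17 (K(D) = D*(1/17) = D/17)
m(X, c) = 9 + X
(m(12, F(-3)) + 184)*K(-9) = ((9 + 12) + 184)*((1/17)*(-9)) = (21 + 184)*(-9/17) = 205*(-9/17) = -1845/17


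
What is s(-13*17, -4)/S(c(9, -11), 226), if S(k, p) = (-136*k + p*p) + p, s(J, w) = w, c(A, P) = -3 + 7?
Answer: -2/25379 ≈ -7.8805e-5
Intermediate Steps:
c(A, P) = 4
S(k, p) = p + p² - 136*k (S(k, p) = (-136*k + p²) + p = (p² - 136*k) + p = p + p² - 136*k)
s(-13*17, -4)/S(c(9, -11), 226) = -4/(226 + 226² - 136*4) = -4/(226 + 51076 - 544) = -4/50758 = -4*1/50758 = -2/25379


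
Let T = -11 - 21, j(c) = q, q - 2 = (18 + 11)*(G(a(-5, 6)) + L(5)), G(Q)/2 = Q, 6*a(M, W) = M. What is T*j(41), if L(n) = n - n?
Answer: 4448/3 ≈ 1482.7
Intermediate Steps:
a(M, W) = M/6
G(Q) = 2*Q
L(n) = 0
q = -139/3 (q = 2 + (18 + 11)*(2*((⅙)*(-5)) + 0) = 2 + 29*(2*(-⅚) + 0) = 2 + 29*(-5/3 + 0) = 2 + 29*(-5/3) = 2 - 145/3 = -139/3 ≈ -46.333)
j(c) = -139/3
T = -32
T*j(41) = -32*(-139/3) = 4448/3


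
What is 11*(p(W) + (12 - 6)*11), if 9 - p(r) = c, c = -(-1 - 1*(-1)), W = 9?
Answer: 825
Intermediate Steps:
c = 0 (c = -(-1 + 1) = -1*0 = 0)
p(r) = 9 (p(r) = 9 - 1*0 = 9 + 0 = 9)
11*(p(W) + (12 - 6)*11) = 11*(9 + (12 - 6)*11) = 11*(9 + 6*11) = 11*(9 + 66) = 11*75 = 825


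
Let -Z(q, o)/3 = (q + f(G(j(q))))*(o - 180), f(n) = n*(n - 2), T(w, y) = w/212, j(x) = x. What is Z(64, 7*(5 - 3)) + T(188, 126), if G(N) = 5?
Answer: 2085173/53 ≈ 39343.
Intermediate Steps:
T(w, y) = w/212 (T(w, y) = w*(1/212) = w/212)
f(n) = n*(-2 + n)
Z(q, o) = -3*(-180 + o)*(15 + q) (Z(q, o) = -3*(q + 5*(-2 + 5))*(o - 180) = -3*(q + 5*3)*(-180 + o) = -3*(q + 15)*(-180 + o) = -3*(15 + q)*(-180 + o) = -3*(-180 + o)*(15 + q))
Z(64, 7*(5 - 3)) + T(188, 126) = (8100 - 315*(5 - 3) + 540*64 - 3*7*(5 - 3)*64) + (1/212)*188 = (8100 - 315*2 + 34560 - 3*7*2*64) + 47/53 = (8100 - 45*14 + 34560 - 3*14*64) + 47/53 = (8100 - 630 + 34560 - 2688) + 47/53 = 39342 + 47/53 = 2085173/53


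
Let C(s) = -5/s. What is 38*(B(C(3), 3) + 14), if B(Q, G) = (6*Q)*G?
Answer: -608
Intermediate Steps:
B(Q, G) = 6*G*Q
38*(B(C(3), 3) + 14) = 38*(6*3*(-5/3) + 14) = 38*(-30 + 14) = 38*(-16) = -608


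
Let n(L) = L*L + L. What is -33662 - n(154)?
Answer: -57532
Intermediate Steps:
n(L) = L + L² (n(L) = L² + L = L + L²)
-33662 - n(154) = -33662 - 154*(1 + 154) = -33662 - 154*155 = -33662 - 1*23870 = -33662 - 23870 = -57532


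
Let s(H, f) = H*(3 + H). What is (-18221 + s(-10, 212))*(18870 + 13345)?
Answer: -584734465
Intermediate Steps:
(-18221 + s(-10, 212))*(18870 + 13345) = (-18221 - 10*(3 - 10))*(18870 + 13345) = (-18221 - 10*(-7))*32215 = (-18221 + 70)*32215 = -18151*32215 = -584734465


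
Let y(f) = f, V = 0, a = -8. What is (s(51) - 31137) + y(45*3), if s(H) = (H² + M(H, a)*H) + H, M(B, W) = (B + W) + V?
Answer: -26157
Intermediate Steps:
M(B, W) = B + W (M(B, W) = (B + W) + 0 = B + W)
s(H) = H + H² + H*(-8 + H) (s(H) = (H² + (H - 8)*H) + H = (H² + (-8 + H)*H) + H = (H² + H*(-8 + H)) + H = H + H² + H*(-8 + H))
(s(51) - 31137) + y(45*3) = (51*(-7 + 2*51) - 31137) + 45*3 = (51*(-7 + 102) - 31137) + 135 = (51*95 - 31137) + 135 = (4845 - 31137) + 135 = -26292 + 135 = -26157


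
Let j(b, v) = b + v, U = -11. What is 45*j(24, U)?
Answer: 585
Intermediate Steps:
45*j(24, U) = 45*(24 - 11) = 45*13 = 585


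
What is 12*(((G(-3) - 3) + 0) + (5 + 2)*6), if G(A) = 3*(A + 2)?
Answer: 432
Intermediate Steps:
G(A) = 6 + 3*A (G(A) = 3*(2 + A) = 6 + 3*A)
12*(((G(-3) - 3) + 0) + (5 + 2)*6) = 12*((((6 + 3*(-3)) - 3) + 0) + (5 + 2)*6) = 12*((((6 - 9) - 3) + 0) + 7*6) = 12*(((-3 - 3) + 0) + 42) = 12*((-6 + 0) + 42) = 12*(-6 + 42) = 12*36 = 432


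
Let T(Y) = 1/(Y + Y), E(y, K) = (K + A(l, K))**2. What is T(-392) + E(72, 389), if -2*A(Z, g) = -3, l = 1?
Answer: 119552355/784 ≈ 1.5249e+5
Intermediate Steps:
A(Z, g) = 3/2 (A(Z, g) = -1/2*(-3) = 3/2)
E(y, K) = (3/2 + K)**2 (E(y, K) = (K + 3/2)**2 = (3/2 + K)**2)
T(Y) = 1/(2*Y)
T(-392) + E(72, 389) = (1/2)/(-392) + (3 + 2*389)**2/4 = (1/2)*(-1/392) + (3 + 778)**2/4 = -1/784 + (1/4)*781**2 = -1/784 + (1/4)*609961 = -1/784 + 609961/4 = 119552355/784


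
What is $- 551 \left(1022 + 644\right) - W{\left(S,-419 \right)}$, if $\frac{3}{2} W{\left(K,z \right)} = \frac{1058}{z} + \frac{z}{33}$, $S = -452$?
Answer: $- \frac{38077726696}{41481} \approx -9.1796 \cdot 10^{5}$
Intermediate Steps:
$W{\left(K,z \right)} = \frac{2 z}{99} + \frac{2116}{3 z}$ ($W{\left(K,z \right)} = \frac{2 \left(\frac{1058}{z} + \frac{z}{33}\right)}{3} = \frac{2 z}{99} + \frac{2116}{3 z}$)
$- 551 \left(1022 + 644\right) - W{\left(S,-419 \right)} = - 551 \left(1022 + 644\right) - \frac{2 \left(34914 + \left(-419\right)^{2}\right)}{99 \left(-419\right)} = \left(-551\right) 1666 - \frac{2}{99} \left(- \frac{1}{419}\right) \left(34914 + 175561\right) = -917966 - \frac{2}{99} \left(- \frac{1}{419}\right) 210475 = -917966 - - \frac{420950}{41481} = -917966 + \frac{420950}{41481} = - \frac{38077726696}{41481}$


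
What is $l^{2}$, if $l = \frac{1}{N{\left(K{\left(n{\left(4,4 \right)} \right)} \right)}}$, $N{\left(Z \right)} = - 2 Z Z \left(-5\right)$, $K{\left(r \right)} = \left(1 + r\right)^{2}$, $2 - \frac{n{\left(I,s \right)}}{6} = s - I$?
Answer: $\frac{1}{81573072100} \approx 1.2259 \cdot 10^{-11}$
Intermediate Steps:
$n{\left(I,s \right)} = 12 - 6 s + 6 I$ ($n{\left(I,s \right)} = 12 - 6 \left(s - I\right) = 12 + \left(- 6 s + 6 I\right) = 12 - 6 s + 6 I$)
$N{\left(Z \right)} = 10 Z^{2}$ ($N{\left(Z \right)} = - 2 Z^{2} \left(-5\right) = 10 Z^{2}$)
$l = \frac{1}{285610}$ ($l = \frac{1}{10 \left(\left(1 + \left(12 - 24 + 6 \cdot 4\right)\right)^{2}\right)^{2}} = \frac{1}{10 \left(\left(1 + \left(12 - 24 + 24\right)\right)^{2}\right)^{2}} = \frac{1}{10 \left(\left(1 + 12\right)^{2}\right)^{2}} = \frac{1}{10 \left(13^{2}\right)^{2}} = \frac{1}{10 \cdot 169^{2}} = \frac{1}{10 \cdot 28561} = \frac{1}{285610} \approx 3.5013 \cdot 10^{-6}$)
$l^{2} = \left(\frac{1}{285610}\right)^{2} = \frac{1}{81573072100}$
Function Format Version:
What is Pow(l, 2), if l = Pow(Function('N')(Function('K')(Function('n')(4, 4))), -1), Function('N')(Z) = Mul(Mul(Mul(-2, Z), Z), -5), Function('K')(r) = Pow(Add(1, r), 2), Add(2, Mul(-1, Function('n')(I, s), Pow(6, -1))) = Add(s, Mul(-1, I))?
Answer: Rational(1, 81573072100) ≈ 1.2259e-11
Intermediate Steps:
Function('n')(I, s) = Add(12, Mul(-6, s), Mul(6, I)) (Function('n')(I, s) = Add(12, Mul(-6, Add(s, Mul(-1, I)))) = Add(12, Add(Mul(-6, s), Mul(6, I))) = Add(12, Mul(-6, s), Mul(6, I)))
Function('N')(Z) = Mul(10, Pow(Z, 2)) (Function('N')(Z) = Mul(Mul(-2, Pow(Z, 2)), -5) = Mul(10, Pow(Z, 2)))
l = Rational(1, 285610) (l = Pow(Mul(10, Pow(Pow(Add(1, Add(12, Mul(-6, 4), Mul(6, 4))), 2), 2)), -1) = Pow(Mul(10, Pow(Pow(Add(1, Add(12, -24, 24)), 2), 2)), -1) = Pow(Mul(10, Pow(Pow(Add(1, 12), 2), 2)), -1) = Pow(Mul(10, Pow(Pow(13, 2), 2)), -1) = Pow(Mul(10, Pow(169, 2)), -1) = Pow(Mul(10, 28561), -1) = Pow(285610, -1) = Rational(1, 285610) ≈ 3.5013e-6)
Pow(l, 2) = Pow(Rational(1, 285610), 2) = Rational(1, 81573072100)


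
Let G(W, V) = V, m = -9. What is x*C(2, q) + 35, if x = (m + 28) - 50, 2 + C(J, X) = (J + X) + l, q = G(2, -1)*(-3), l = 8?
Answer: -306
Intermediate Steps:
q = 3 (q = -1*(-3) = 3)
C(J, X) = 6 + J + X (C(J, X) = -2 + ((J + X) + 8) = -2 + (8 + J + X) = 6 + J + X)
x = -31 (x = (-9 + 28) - 50 = 19 - 50 = -31)
x*C(2, q) + 35 = -31*(6 + 2 + 3) + 35 = -31*11 + 35 = -341 + 35 = -306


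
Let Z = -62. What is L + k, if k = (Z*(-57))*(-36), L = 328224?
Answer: 201000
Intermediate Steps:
k = -127224 (k = -62*(-57)*(-36) = 3534*(-36) = -127224)
L + k = 328224 - 127224 = 201000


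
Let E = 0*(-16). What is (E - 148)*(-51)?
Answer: 7548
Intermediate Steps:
E = 0
(E - 148)*(-51) = (0 - 148)*(-51) = -148*(-51) = 7548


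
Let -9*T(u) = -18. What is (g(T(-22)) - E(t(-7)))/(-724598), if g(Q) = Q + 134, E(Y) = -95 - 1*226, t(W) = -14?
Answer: -457/724598 ≈ -0.00063069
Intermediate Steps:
T(u) = 2 (T(u) = -⅑*(-18) = 2)
E(Y) = -321 (E(Y) = -95 - 226 = -321)
g(Q) = 134 + Q
(g(T(-22)) - E(t(-7)))/(-724598) = ((134 + 2) - 1*(-321))/(-724598) = (136 + 321)*(-1/724598) = 457*(-1/724598) = -457/724598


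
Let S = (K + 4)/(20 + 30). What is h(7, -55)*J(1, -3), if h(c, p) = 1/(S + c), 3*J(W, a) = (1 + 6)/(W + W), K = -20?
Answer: 175/1002 ≈ 0.17465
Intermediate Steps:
J(W, a) = 7/(6*W) (J(W, a) = ((1 + 6)/(W + W))/3 = (7/((2*W)))/3 = (7*(1/(2*W)))/3 = (7/(2*W))/3 = 7/(6*W))
S = -8/25 (S = (-20 + 4)/(20 + 30) = -16/50 = -16*1/50 = -8/25 ≈ -0.32000)
h(c, p) = 1/(-8/25 + c)
h(7, -55)*J(1, -3) = (25/(-8 + 25*7))*((7/6)/1) = (25/(-8 + 175))*((7/6)*1) = (25/167)*(7/6) = 175/1002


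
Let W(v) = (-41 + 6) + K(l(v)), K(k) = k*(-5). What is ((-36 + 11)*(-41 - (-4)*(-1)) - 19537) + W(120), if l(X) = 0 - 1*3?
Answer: -18432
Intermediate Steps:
l(X) = -3 (l(X) = 0 - 3 = -3)
K(k) = -5*k
W(v) = -20 (W(v) = (-41 + 6) - 5*(-3) = -35 + 15 = -20)
((-36 + 11)*(-41 - (-4)*(-1)) - 19537) + W(120) = ((-36 + 11)*(-41 - (-4)*(-1)) - 19537) - 20 = (-25*(-41 - 1*4) - 19537) - 20 = (-25*(-41 - 4) - 19537) - 20 = (-25*(-45) - 19537) - 20 = (1125 - 19537) - 20 = -18412 - 20 = -18432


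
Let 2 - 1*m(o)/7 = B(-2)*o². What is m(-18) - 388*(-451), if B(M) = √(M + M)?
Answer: 175002 - 4536*I ≈ 1.75e+5 - 4536.0*I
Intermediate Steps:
B(M) = √2*√M (B(M) = √(2*M) = √2*√M)
m(o) = 14 - 14*I*o² (m(o) = 14 - 7*√2*√(-2)*o² = 14 - 7*√2*(I*√2)*o² = 14 - 7*2*I*o² = 14 - 14*I*o²)
m(-18) - 388*(-451) = (14 - 14*I*(-18)²) - 388*(-451) = (14 - 14*I*324) + 174988 = (14 - 4536*I) + 174988 = 175002 - 4536*I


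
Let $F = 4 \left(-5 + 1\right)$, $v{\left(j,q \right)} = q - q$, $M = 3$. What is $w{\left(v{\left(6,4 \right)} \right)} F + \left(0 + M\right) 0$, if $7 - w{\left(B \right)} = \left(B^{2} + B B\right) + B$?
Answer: $-112$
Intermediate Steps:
$v{\left(j,q \right)} = 0$
$w{\left(B \right)} = 7 - B - 2 B^{2}$ ($w{\left(B \right)} = 7 - \left(\left(B^{2} + B B\right) + B\right) = 7 - \left(\left(B^{2} + B^{2}\right) + B\right) = 7 - \left(2 B^{2} + B\right) = 7 - \left(B + 2 B^{2}\right) = 7 - B - 2 B^{2}$)
$F = -16$ ($F = 4 \left(-4\right) = -16$)
$w{\left(v{\left(6,4 \right)} \right)} F + \left(0 + M\right) 0 = \left(7 - 0 - 2 \cdot 0^{2}\right) \left(-16\right) + \left(0 + 3\right) 0 = \left(7 + 0 - 0\right) \left(-16\right) + 3 \cdot 0 = \left(7 + 0 + 0\right) \left(-16\right) + 0 = 7 \left(-16\right) + 0 = -112 + 0 = -112$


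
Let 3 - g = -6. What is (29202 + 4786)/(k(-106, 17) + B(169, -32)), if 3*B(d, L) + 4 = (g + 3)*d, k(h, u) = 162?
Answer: 50982/1255 ≈ 40.623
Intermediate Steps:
g = 9 (g = 3 - 1*(-6) = 3 + 6 = 9)
B(d, L) = -4/3 + 4*d (B(d, L) = -4/3 + ((9 + 3)*d)/3 = -4/3 + (12*d)/3 = -4/3 + 4*d)
(29202 + 4786)/(k(-106, 17) + B(169, -32)) = (29202 + 4786)/(162 + (-4/3 + 4*169)) = 33988/(162 + (-4/3 + 676)) = 33988/(162 + 2024/3) = 33988/(2510/3) = 33988*(3/2510) = 50982/1255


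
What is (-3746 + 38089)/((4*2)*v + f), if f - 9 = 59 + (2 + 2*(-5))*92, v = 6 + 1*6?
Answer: -34343/572 ≈ -60.040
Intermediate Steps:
v = 12 (v = 6 + 6 = 12)
f = -668 (f = 9 + (59 + (2 + 2*(-5))*92) = 9 + (59 + (2 - 10)*92) = 9 + (59 - 8*92) = 9 + (59 - 736) = 9 - 677 = -668)
(-3746 + 38089)/((4*2)*v + f) = (-3746 + 38089)/((4*2)*12 - 668) = 34343/(8*12 - 668) = 34343/(96 - 668) = 34343/(-572) = 34343*(-1/572) = -34343/572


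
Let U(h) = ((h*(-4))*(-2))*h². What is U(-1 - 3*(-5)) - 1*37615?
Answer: -15663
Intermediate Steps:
U(h) = 8*h³ (U(h) = (-4*h*(-2))*h² = (8*h)*h² = 8*h³)
U(-1 - 3*(-5)) - 1*37615 = 8*(-1 - 3*(-5))³ - 1*37615 = 8*(-1 + 15)³ - 37615 = 8*14³ - 37615 = 8*2744 - 37615 = 21952 - 37615 = -15663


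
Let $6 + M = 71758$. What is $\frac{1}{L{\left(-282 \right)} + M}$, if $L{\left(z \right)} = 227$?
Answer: $\frac{1}{71979} \approx 1.3893 \cdot 10^{-5}$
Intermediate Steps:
$M = 71752$ ($M = -6 + 71758 = 71752$)
$\frac{1}{L{\left(-282 \right)} + M} = \frac{1}{227 + 71752} = \frac{1}{71979}$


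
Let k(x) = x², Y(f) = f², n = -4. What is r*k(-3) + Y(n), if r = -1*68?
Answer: -596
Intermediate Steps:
r = -68
r*k(-3) + Y(n) = -68*(-3)² + (-4)² = -68*9 + 16 = -612 + 16 = -596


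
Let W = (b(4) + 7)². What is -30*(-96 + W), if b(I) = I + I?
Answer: -3870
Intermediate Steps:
b(I) = 2*I
W = 225 (W = (2*4 + 7)² = (8 + 7)² = 15² = 225)
-30*(-96 + W) = -30*(-96 + 225) = -30*129 = -3870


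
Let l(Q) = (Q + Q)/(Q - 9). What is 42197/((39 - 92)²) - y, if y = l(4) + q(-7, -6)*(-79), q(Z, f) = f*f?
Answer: 40177437/14045 ≈ 2860.6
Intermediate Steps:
q(Z, f) = f²
l(Q) = 2*Q/(-9 + Q) (l(Q) = (2*Q)/(-9 + Q) = 2*Q/(-9 + Q))
y = -14228/5 (y = 2*4/(-9 + 4) + (-6)²*(-79) = 2*4/(-5) + 36*(-79) = 2*4*(-⅕) - 2844 = -8/5 - 2844 = -14228/5 ≈ -2845.6)
42197/((39 - 92)²) - y = 42197/((39 - 92)²) - 1*(-14228/5) = 42197/((-53)²) + 14228/5 = 42197/2809 + 14228/5 = 40177437/14045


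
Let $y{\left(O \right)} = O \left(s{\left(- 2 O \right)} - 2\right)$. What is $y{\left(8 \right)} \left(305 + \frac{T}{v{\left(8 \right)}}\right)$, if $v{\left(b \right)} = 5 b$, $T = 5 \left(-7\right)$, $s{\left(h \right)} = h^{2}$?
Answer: $617982$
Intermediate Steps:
$T = -35$
$y{\left(O \right)} = O \left(-2 + 4 O^{2}\right)$ ($y{\left(O \right)} = O \left(\left(- 2 O\right)^{2} - 2\right) = O \left(4 O^{2} - 2\right) = O \left(-2 + 4 O^{2}\right)$)
$y{\left(8 \right)} \left(305 + \frac{T}{v{\left(8 \right)}}\right) = \left(\left(-2\right) 8 + 4 \cdot 8^{3}\right) \left(305 - \frac{35}{5 \cdot 8}\right) = \left(-16 + 4 \cdot 512\right) \left(305 - \frac{35}{40}\right) = \left(-16 + 2048\right) \left(305 - \frac{7}{8}\right) = 2032 \left(305 - \frac{7}{8}\right) = 2032 \cdot \frac{2433}{8} = 617982$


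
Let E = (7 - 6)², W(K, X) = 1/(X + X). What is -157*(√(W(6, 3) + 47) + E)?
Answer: -157 - 157*√1698/6 ≈ -1235.2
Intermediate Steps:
W(K, X) = 1/(2*X)
E = 1 (E = 1² = 1)
-157*(√(W(6, 3) + 47) + E) = -157*(√((½)/3 + 47) + 1) = -157*(√((½)*(⅓) + 47) + 1) = -157*(√(⅙ + 47) + 1) = -157*(√(283/6) + 1) = -157*(√1698/6 + 1) = -157*(1 + √1698/6) = -157 - 157*√1698/6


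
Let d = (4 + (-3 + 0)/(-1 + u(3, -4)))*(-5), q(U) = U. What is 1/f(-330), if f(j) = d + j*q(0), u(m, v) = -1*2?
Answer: -1/25 ≈ -0.040000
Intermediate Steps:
u(m, v) = -2
d = -25 (d = (4 + (-3 + 0)/(-1 - 2))*(-5) = (4 - 3/(-3))*(-5) = (4 - 3*(-⅓))*(-5) = (4 + 1)*(-5) = 5*(-5) = -25)
f(j) = -25 (f(j) = -25 + j*0 = -25 + 0 = -25)
1/f(-330) = 1/(-25) = -1/25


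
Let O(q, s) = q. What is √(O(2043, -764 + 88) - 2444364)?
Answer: 3*I*√271369 ≈ 1562.8*I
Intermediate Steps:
√(O(2043, -764 + 88) - 2444364) = √(2043 - 2444364) = √(-2442321) = 3*I*√271369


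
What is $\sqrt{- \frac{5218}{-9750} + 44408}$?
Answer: $\frac{\sqrt{42215863755}}{975} \approx 210.73$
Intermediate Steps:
$\sqrt{- \frac{5218}{-9750} + 44408} = \sqrt{\left(-5218\right) \left(- \frac{1}{9750}\right) + 44408} = \sqrt{\frac{2609}{4875} + 44408} = \sqrt{\frac{216491609}{4875}} = \frac{\sqrt{42215863755}}{975}$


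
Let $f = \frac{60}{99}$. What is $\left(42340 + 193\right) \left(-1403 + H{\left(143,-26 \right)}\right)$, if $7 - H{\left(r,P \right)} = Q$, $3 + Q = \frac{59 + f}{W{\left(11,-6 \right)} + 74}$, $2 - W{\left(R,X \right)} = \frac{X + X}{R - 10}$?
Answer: $- \frac{172141216387}{2904} \approx -5.9277 \cdot 10^{7}$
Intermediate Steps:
$f = \frac{20}{33}$ ($f = 60 \cdot \frac{1}{99} = \frac{20}{33} \approx 0.60606$)
$W{\left(R,X \right)} = 2 - \frac{2 X}{-10 + R}$ ($W{\left(R,X \right)} = 2 - \frac{X + X}{R - 10} = 2 - \frac{2 X}{-10 + R}$)
$Q = - \frac{6745}{2904}$ ($Q = -3 + \frac{59 + \frac{20}{33}}{\frac{2 \left(-10 + 11 - -6\right)}{-10 + 11} + 74} = -3 + \frac{1967}{33 \left(\frac{2 \left(-10 + 11 + 6\right)}{1} + 74\right)} = -3 + \frac{1967}{33 \left(2 \cdot 1 \cdot 7 + 74\right)} = -3 + \frac{1967}{33 \left(14 + 74\right)} = -3 + \frac{1967}{33 \cdot 88} = -3 + \frac{1967}{33} \cdot \frac{1}{88} = -3 + \frac{1967}{2904} = - \frac{6745}{2904} \approx -2.3227$)
$H{\left(r,P \right)} = \frac{27073}{2904}$ ($H{\left(r,P \right)} = 7 - - \frac{6745}{2904} = 7 + \frac{6745}{2904} = \frac{27073}{2904}$)
$\left(42340 + 193\right) \left(-1403 + H{\left(143,-26 \right)}\right) = \left(42340 + 193\right) \left(-1403 + \frac{27073}{2904}\right) = 42533 \left(- \frac{4047239}{2904}\right) = - \frac{172141216387}{2904}$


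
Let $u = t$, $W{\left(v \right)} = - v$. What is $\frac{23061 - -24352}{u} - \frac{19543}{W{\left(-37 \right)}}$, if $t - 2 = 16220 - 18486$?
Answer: $- \frac{45999633}{83768} \approx -549.13$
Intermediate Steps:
$t = -2264$ ($t = 2 + \left(16220 - 18486\right) = 2 - 2266 = -2264$)
$u = -2264$
$\frac{23061 - -24352}{u} - \frac{19543}{W{\left(-37 \right)}} = \frac{23061 - -24352}{-2264} - \frac{19543}{\left(-1\right) \left(-37\right)} = \left(23061 + 24352\right) \left(- \frac{1}{2264}\right) - \frac{19543}{37} = 47413 \left(- \frac{1}{2264}\right) - \frac{19543}{37} = - \frac{47413}{2264} - \frac{19543}{37} = - \frac{45999633}{83768}$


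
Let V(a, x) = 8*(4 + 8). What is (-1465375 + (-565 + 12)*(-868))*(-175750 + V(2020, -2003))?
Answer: 173084357634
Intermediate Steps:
V(a, x) = 96 (V(a, x) = 8*12 = 96)
(-1465375 + (-565 + 12)*(-868))*(-175750 + V(2020, -2003)) = (-1465375 + (-565 + 12)*(-868))*(-175750 + 96) = (-1465375 - 553*(-868))*(-175654) = (-1465375 + 480004)*(-175654) = -985371*(-175654) = 173084357634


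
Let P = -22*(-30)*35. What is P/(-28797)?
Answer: -7700/9599 ≈ -0.80217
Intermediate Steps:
P = 23100 (P = 660*35 = 23100)
P/(-28797) = 23100/(-28797) = 23100*(-1/28797) = -7700/9599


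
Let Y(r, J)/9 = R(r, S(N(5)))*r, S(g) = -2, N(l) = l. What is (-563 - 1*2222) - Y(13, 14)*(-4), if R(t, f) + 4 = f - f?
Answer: -4657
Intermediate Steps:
R(t, f) = -4 (R(t, f) = -4 + (f - f) = -4 + 0 = -4)
Y(r, J) = -36*r (Y(r, J) = 9*(-4*r) = -36*r)
(-563 - 1*2222) - Y(13, 14)*(-4) = (-563 - 1*2222) - (-36*13)*(-4) = (-563 - 2222) - (-468)*(-4) = -2785 - 1*1872 = -2785 - 1872 = -4657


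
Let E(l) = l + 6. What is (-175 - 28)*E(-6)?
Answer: 0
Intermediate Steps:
E(l) = 6 + l
(-175 - 28)*E(-6) = (-175 - 28)*(6 - 6) = -203*0 = 0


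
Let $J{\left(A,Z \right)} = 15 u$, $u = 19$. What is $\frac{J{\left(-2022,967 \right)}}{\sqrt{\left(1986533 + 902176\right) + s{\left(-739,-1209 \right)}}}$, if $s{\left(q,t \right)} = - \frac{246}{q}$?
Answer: $\frac{95 \sqrt{3577289863}}{33885019} \approx 0.16768$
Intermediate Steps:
$J{\left(A,Z \right)} = 285$ ($J{\left(A,Z \right)} = 15 \cdot 19 = 285$)
$\frac{J{\left(-2022,967 \right)}}{\sqrt{\left(1986533 + 902176\right) + s{\left(-739,-1209 \right)}}} = \frac{285}{\sqrt{\left(1986533 + 902176\right) - \frac{246}{-739}}} = \frac{285}{\sqrt{2888709 - - \frac{246}{739}}} = \frac{285}{\sqrt{2888709 + \frac{246}{739}}} = \frac{285}{\sqrt{\frac{2134756197}{739}}} = \frac{285}{\frac{21}{739} \sqrt{3577289863}} = 285 \frac{\sqrt{3577289863}}{101655057} = \frac{95 \sqrt{3577289863}}{33885019}$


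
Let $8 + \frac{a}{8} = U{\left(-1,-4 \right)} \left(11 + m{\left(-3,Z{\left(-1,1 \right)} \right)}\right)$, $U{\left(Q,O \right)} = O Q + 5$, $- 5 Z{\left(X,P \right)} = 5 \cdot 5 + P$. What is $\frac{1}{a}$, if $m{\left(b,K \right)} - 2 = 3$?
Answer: $\frac{1}{1088} \approx 0.00091912$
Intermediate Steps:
$Z{\left(X,P \right)} = -5 - \frac{P}{5}$ ($Z{\left(X,P \right)} = - \frac{5 \cdot 5 + P}{5} = - \frac{25 + P}{5} = -5 - \frac{P}{5}$)
$m{\left(b,K \right)} = 5$ ($m{\left(b,K \right)} = 2 + 3 = 5$)
$U{\left(Q,O \right)} = 5 + O Q$
$a = 1088$ ($a = -64 + 8 \left(5 - -4\right) \left(11 + 5\right) = -64 + 8 \left(5 + 4\right) 16 = -64 + 8 \cdot 9 \cdot 16 = -64 + 8 \cdot 144 = -64 + 1152 = 1088$)
$\frac{1}{a} = \frac{1}{1088}$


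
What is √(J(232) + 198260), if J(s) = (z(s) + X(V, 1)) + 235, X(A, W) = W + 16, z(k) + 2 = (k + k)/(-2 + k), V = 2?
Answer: √2625321430/115 ≈ 445.55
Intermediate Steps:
z(k) = -2 + 2*k/(-2 + k) (z(k) = -2 + (k + k)/(-2 + k) = -2 + (2*k)/(-2 + k) = -2 + 2*k/(-2 + k))
X(A, W) = 16 + W
J(s) = 252 + 4/(-2 + s) (J(s) = (4/(-2 + s) + (16 + 1)) + 235 = (4/(-2 + s) + 17) + 235 = (17 + 4/(-2 + s)) + 235 = 252 + 4/(-2 + s))
√(J(232) + 198260) = √(4*(-125 + 63*232)/(-2 + 232) + 198260) = √(4*(-125 + 14616)/230 + 198260) = √(4*(1/230)*14491 + 198260) = √(28982/115 + 198260) = √(22828882/115) = √2625321430/115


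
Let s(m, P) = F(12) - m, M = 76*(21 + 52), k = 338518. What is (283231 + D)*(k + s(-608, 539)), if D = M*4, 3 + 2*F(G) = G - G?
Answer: 207152844327/2 ≈ 1.0358e+11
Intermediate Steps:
F(G) = -3/2 (F(G) = -3/2 + (G - G)/2 = -3/2 + (½)*0 = -3/2 + 0 = -3/2)
M = 5548 (M = 76*73 = 5548)
s(m, P) = -3/2 - m
D = 22192 (D = 5548*4 = 22192)
(283231 + D)*(k + s(-608, 539)) = (283231 + 22192)*(338518 + (-3/2 - 1*(-608))) = 305423*(338518 + (-3/2 + 608)) = 305423*(338518 + 1213/2) = 305423*(678249/2) = 207152844327/2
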